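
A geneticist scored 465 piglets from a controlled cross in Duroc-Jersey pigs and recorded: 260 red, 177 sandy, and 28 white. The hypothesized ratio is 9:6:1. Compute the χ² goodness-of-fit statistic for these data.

Under the 9:6:1 hypothesis (Σ ratio = 16, N = 465):
  red: 465 × 9/16 = 261.5625
  sandy: 465 × 6/16 = 174.375
  white: 465 × 1/16 = 29.0625
χ² = Σ (O − E)² / E
  red: (260 − 261.5625)² / 261.5625 = 0.0093
  sandy: (177 − 174.375)² / 174.375 = 0.0395
  white: (28 − 29.0625)² / 29.0625 = 0.0388
χ² = 0.0093 + 0.0395 + 0.0388 = 0.0876 ≈ 0.088

0.088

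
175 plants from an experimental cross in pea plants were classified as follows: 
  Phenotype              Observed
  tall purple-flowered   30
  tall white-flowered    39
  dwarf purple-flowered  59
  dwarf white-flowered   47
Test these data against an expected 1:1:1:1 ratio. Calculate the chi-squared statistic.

10.394

Under the 1:1:1:1 hypothesis (Σ ratio = 4, N = 175):
  tall purple-flowered: 175 × 1/4 = 43.75
  tall white-flowered: 175 × 1/4 = 43.75
  dwarf purple-flowered: 175 × 1/4 = 43.75
  dwarf white-flowered: 175 × 1/4 = 43.75
χ² = Σ (O − E)² / E
  tall purple-flowered: (30 − 43.75)² / 43.75 = 4.3214
  tall white-flowered: (39 − 43.75)² / 43.75 = 0.5157
  dwarf purple-flowered: (59 − 43.75)² / 43.75 = 5.3157
  dwarf white-flowered: (47 − 43.75)² / 43.75 = 0.2414
χ² = 4.3214 + 0.5157 + 5.3157 + 0.2414 = 10.3942 ≈ 10.394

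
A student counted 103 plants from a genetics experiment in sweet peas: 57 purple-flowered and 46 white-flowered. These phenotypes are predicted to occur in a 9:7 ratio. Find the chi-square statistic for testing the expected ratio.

Under the 9:7 hypothesis (Σ ratio = 16, N = 103):
  purple-flowered: 103 × 9/16 = 57.9375
  white-flowered: 103 × 7/16 = 45.0625
χ² = Σ (O − E)² / E
  purple-flowered: (57 − 57.9375)² / 57.9375 = 0.0152
  white-flowered: (46 − 45.0625)² / 45.0625 = 0.0195
χ² = 0.0152 + 0.0195 = 0.0347 ≈ 0.035

0.035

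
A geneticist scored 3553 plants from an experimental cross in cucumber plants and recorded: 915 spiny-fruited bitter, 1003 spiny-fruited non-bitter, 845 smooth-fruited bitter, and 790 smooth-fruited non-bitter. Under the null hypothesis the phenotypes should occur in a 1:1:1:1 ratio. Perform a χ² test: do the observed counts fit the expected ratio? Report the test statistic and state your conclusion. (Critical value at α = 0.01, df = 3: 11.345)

28.603; not consistent

Expected counts for N = 3553 under a 1:1:1:1 ratio (total parts = 4):
  spiny-fruited bitter: 3553 × 1/4 = 888.25
  spiny-fruited non-bitter: 3553 × 1/4 = 888.25
  smooth-fruited bitter: 3553 × 1/4 = 888.25
  smooth-fruited non-bitter: 3553 × 1/4 = 888.25
χ² = Σ (O − E)² / E
  spiny-fruited bitter: (915 − 888.25)² / 888.25 = 0.8056
  spiny-fruited non-bitter: (1003 − 888.25)² / 888.25 = 14.8242
  smooth-fruited bitter: (845 − 888.25)² / 888.25 = 2.1059
  smooth-fruited non-bitter: (790 − 888.25)² / 888.25 = 10.8675
χ² = 0.8056 + 14.8242 + 2.1059 + 10.8675 = 28.6032 ≈ 28.603
Degrees of freedom = 4 − 1 = 3; critical value at α = 0.01 is 11.345.
Since 28.603 > 11.345, we reject the null hypothesis — the data do not fit the 1:1:1:1 ratio.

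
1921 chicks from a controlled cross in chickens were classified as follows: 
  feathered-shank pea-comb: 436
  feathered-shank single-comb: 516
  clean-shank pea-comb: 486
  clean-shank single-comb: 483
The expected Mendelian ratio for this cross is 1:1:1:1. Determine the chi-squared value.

6.823

Expected counts for N = 1921 under a 1:1:1:1 ratio (total parts = 4):
  feathered-shank pea-comb: 1921 × 1/4 = 480.25
  feathered-shank single-comb: 1921 × 1/4 = 480.25
  clean-shank pea-comb: 1921 × 1/4 = 480.25
  clean-shank single-comb: 1921 × 1/4 = 480.25
χ² = Σ (O − E)² / E
  feathered-shank pea-comb: (436 − 480.25)² / 480.25 = 4.0772
  feathered-shank single-comb: (516 − 480.25)² / 480.25 = 2.6612
  clean-shank pea-comb: (486 − 480.25)² / 480.25 = 0.0688
  clean-shank single-comb: (483 − 480.25)² / 480.25 = 0.0157
χ² = 4.0772 + 2.6612 + 0.0688 + 0.0157 = 6.8229 ≈ 6.823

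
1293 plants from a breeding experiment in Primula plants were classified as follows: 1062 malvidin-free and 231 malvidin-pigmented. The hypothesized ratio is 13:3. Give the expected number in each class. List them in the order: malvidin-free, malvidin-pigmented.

Under the 13:3 hypothesis (Σ ratio = 16, N = 1293):
  malvidin-free: 1293 × 13/16 = 1050.5625
  malvidin-pigmented: 1293 × 3/16 = 242.4375

1050.5625, 242.4375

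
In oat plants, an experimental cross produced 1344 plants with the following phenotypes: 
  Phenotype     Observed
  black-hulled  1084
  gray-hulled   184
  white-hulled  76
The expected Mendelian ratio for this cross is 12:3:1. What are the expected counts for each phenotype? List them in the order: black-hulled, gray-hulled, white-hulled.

1008, 252, 84

The 12:3:1 ratio has 16 parts, so with N = 1344 the expected counts are:
  black-hulled: 1344 × 12/16 = 1008
  gray-hulled: 1344 × 3/16 = 252
  white-hulled: 1344 × 1/16 = 84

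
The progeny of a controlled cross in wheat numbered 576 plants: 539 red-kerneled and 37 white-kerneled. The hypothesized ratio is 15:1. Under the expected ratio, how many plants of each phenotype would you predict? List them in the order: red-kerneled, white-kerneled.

540, 36

Under the 15:1 hypothesis (Σ ratio = 16, N = 576):
  red-kerneled: 576 × 15/16 = 540
  white-kerneled: 576 × 1/16 = 36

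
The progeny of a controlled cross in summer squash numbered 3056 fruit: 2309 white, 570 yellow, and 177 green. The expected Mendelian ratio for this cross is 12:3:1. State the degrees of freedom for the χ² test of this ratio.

2

A goodness-of-fit test with 3 phenotype classes has df = 3 − 1 = 2.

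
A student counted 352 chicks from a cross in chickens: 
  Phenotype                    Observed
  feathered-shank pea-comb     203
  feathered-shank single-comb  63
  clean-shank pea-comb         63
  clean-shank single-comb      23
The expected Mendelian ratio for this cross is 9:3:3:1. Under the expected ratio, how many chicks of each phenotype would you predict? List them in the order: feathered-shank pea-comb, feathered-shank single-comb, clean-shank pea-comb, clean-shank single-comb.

Total ratio parts = 16. Expected numbers out of 352:
  feathered-shank pea-comb: 352 × 9/16 = 198
  feathered-shank single-comb: 352 × 3/16 = 66
  clean-shank pea-comb: 352 × 3/16 = 66
  clean-shank single-comb: 352 × 1/16 = 22

198, 66, 66, 22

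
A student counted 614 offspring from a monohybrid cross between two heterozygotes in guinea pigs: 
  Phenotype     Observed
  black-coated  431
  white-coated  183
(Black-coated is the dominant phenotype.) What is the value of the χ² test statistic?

7.559

For a monohybrid cross between heterozygotes with complete dominance, the expected phenotypic ratio is 3:1.
Total ratio parts = 4. Expected numbers out of 614:
  black-coated: 614 × 3/4 = 460.5
  white-coated: 614 × 1/4 = 153.5
χ² = Σ (O − E)² / E
  black-coated: (431 − 460.5)² / 460.5 = 1.8898
  white-coated: (183 − 153.5)² / 153.5 = 5.6694
χ² = 1.8898 + 5.6694 = 7.5592 ≈ 7.559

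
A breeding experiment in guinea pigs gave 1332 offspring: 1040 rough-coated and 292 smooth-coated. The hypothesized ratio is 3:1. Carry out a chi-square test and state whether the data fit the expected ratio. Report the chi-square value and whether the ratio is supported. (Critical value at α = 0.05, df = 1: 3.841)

Expected counts for N = 1332 under a 3:1 ratio (total parts = 4):
  rough-coated: 1332 × 3/4 = 999
  smooth-coated: 1332 × 1/4 = 333
χ² = Σ (O − E)² / E
  rough-coated: (1040 − 999)² / 999 = 1.6827
  smooth-coated: (292 − 333)² / 333 = 5.0480
χ² = 1.6827 + 5.0480 = 6.7307 ≈ 6.731
Degrees of freedom = 2 − 1 = 1; critical value at α = 0.05 is 3.841.
Since 6.731 > 3.841, we reject the null hypothesis — the data do not fit the 3:1 ratio.

6.731; not consistent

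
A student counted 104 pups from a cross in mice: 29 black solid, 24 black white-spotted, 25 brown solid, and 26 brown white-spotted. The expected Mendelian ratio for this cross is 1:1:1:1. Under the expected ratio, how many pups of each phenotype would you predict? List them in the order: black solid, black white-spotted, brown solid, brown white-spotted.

26, 26, 26, 26

Under the 1:1:1:1 hypothesis (Σ ratio = 4, N = 104):
  black solid: 104 × 1/4 = 26
  black white-spotted: 104 × 1/4 = 26
  brown solid: 104 × 1/4 = 26
  brown white-spotted: 104 × 1/4 = 26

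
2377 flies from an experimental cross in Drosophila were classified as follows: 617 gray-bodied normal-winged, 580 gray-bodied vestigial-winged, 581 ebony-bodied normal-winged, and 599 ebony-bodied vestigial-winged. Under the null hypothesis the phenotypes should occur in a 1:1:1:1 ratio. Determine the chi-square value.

1.546

Under the 1:1:1:1 hypothesis (Σ ratio = 4, N = 2377):
  gray-bodied normal-winged: 2377 × 1/4 = 594.25
  gray-bodied vestigial-winged: 2377 × 1/4 = 594.25
  ebony-bodied normal-winged: 2377 × 1/4 = 594.25
  ebony-bodied vestigial-winged: 2377 × 1/4 = 594.25
χ² = Σ (O − E)² / E
  gray-bodied normal-winged: (617 − 594.25)² / 594.25 = 0.8710
  gray-bodied vestigial-winged: (580 − 594.25)² / 594.25 = 0.3417
  ebony-bodied normal-winged: (581 − 594.25)² / 594.25 = 0.2954
  ebony-bodied vestigial-winged: (599 − 594.25)² / 594.25 = 0.0380
χ² = 0.8710 + 0.3417 + 0.2954 + 0.0380 = 1.5461 ≈ 1.546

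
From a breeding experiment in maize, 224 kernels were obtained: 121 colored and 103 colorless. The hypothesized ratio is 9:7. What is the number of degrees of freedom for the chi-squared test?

1

A goodness-of-fit test with 2 phenotype classes has df = 2 − 1 = 1.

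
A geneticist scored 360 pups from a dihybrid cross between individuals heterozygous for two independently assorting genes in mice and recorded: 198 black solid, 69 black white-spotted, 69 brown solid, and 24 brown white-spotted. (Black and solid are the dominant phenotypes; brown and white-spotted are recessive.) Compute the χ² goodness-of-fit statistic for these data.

A dihybrid F₂ with independent assortment and complete dominance at both loci gives a 9:3:3:1 phenotypic ratio.
Under the 9:3:3:1 hypothesis (Σ ratio = 16, N = 360):
  black solid: 360 × 9/16 = 202.5
  black white-spotted: 360 × 3/16 = 67.5
  brown solid: 360 × 3/16 = 67.5
  brown white-spotted: 360 × 1/16 = 22.5
χ² = Σ (O − E)² / E
  black solid: (198 − 202.5)² / 202.5 = 0.1000
  black white-spotted: (69 − 67.5)² / 67.5 = 0.0333
  brown solid: (69 − 67.5)² / 67.5 = 0.0333
  brown white-spotted: (24 − 22.5)² / 22.5 = 0.1000
χ² = 0.1000 + 0.0333 + 0.0333 + 0.1000 = 0.2666 ≈ 0.267

0.267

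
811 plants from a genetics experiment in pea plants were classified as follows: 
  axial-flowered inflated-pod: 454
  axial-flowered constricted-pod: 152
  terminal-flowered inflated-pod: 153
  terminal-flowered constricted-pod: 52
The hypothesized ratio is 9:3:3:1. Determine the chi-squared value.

Under the 9:3:3:1 hypothesis (Σ ratio = 16, N = 811):
  axial-flowered inflated-pod: 811 × 9/16 = 456.1875
  axial-flowered constricted-pod: 811 × 3/16 = 152.0625
  terminal-flowered inflated-pod: 811 × 3/16 = 152.0625
  terminal-flowered constricted-pod: 811 × 1/16 = 50.6875
χ² = Σ (O − E)² / E
  axial-flowered inflated-pod: (454 − 456.1875)² / 456.1875 = 0.0105
  axial-flowered constricted-pod: (152 − 152.0625)² / 152.0625 = 0.0000
  terminal-flowered inflated-pod: (153 − 152.0625)² / 152.0625 = 0.0058
  terminal-flowered constricted-pod: (52 − 50.6875)² / 50.6875 = 0.0340
χ² = 0.0105 + 0.0000 + 0.0058 + 0.0340 = 0.0503 ≈ 0.050

0.050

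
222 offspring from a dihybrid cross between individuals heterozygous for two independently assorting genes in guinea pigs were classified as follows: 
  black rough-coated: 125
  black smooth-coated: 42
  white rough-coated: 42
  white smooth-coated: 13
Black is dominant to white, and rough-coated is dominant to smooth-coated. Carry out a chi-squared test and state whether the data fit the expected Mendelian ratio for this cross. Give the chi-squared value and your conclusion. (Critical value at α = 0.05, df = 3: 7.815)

0.062; consistent

A dihybrid F₂ with independent assortment and complete dominance at both loci gives a 9:3:3:1 phenotypic ratio.
Expected counts for N = 222 under a 9:3:3:1 ratio (total parts = 16):
  black rough-coated: 222 × 9/16 = 124.875
  black smooth-coated: 222 × 3/16 = 41.625
  white rough-coated: 222 × 3/16 = 41.625
  white smooth-coated: 222 × 1/16 = 13.875
χ² = Σ (O − E)² / E
  black rough-coated: (125 − 124.875)² / 124.875 = 0.0001
  black smooth-coated: (42 − 41.625)² / 41.625 = 0.0034
  white rough-coated: (42 − 41.625)² / 41.625 = 0.0034
  white smooth-coated: (13 − 13.875)² / 13.875 = 0.0552
χ² = 0.0001 + 0.0034 + 0.0034 + 0.0552 = 0.0621 ≈ 0.062
Degrees of freedom = 4 − 1 = 3; critical value at α = 0.05 is 7.815.
Since 0.062 < 7.815, we fail to reject the null hypothesis — the data are consistent with the 9:3:3:1 ratio.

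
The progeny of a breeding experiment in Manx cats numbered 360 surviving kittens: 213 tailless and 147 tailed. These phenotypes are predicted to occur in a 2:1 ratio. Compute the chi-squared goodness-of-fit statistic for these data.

9.113

The 2:1 ratio has 3 parts, so with N = 360 the expected counts are:
  tailless: 360 × 2/3 = 240
  tailed: 360 × 1/3 = 120
χ² = Σ (O − E)² / E
  tailless: (213 − 240)² / 240 = 3.0375
  tailed: (147 − 120)² / 120 = 6.0750
χ² = 3.0375 + 6.0750 = 9.1125 ≈ 9.113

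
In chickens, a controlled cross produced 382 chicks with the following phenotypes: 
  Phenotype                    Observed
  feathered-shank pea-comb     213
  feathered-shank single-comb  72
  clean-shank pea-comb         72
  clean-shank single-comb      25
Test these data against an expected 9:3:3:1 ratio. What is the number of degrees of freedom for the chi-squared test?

3

A goodness-of-fit test with 4 phenotype classes has df = 4 − 1 = 3.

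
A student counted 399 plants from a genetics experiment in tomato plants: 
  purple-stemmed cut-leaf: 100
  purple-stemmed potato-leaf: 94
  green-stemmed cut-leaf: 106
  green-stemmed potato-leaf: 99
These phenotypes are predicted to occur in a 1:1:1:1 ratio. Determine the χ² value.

0.729

Expected counts for N = 399 under a 1:1:1:1 ratio (total parts = 4):
  purple-stemmed cut-leaf: 399 × 1/4 = 99.75
  purple-stemmed potato-leaf: 399 × 1/4 = 99.75
  green-stemmed cut-leaf: 399 × 1/4 = 99.75
  green-stemmed potato-leaf: 399 × 1/4 = 99.75
χ² = Σ (O − E)² / E
  purple-stemmed cut-leaf: (100 − 99.75)² / 99.75 = 0.0006
  purple-stemmed potato-leaf: (94 − 99.75)² / 99.75 = 0.3315
  green-stemmed cut-leaf: (106 − 99.75)² / 99.75 = 0.3916
  green-stemmed potato-leaf: (99 − 99.75)² / 99.75 = 0.0056
χ² = 0.0006 + 0.3315 + 0.3916 + 0.0056 = 0.7293 ≈ 0.729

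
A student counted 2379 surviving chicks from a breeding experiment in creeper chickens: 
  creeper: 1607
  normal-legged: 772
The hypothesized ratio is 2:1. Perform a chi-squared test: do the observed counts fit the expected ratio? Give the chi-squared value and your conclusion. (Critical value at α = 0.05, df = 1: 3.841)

0.834; consistent

Under the 2:1 hypothesis (Σ ratio = 3, N = 2379):
  creeper: 2379 × 2/3 = 1586
  normal-legged: 2379 × 1/3 = 793
χ² = Σ (O − E)² / E
  creeper: (1607 − 1586)² / 1586 = 0.2781
  normal-legged: (772 − 793)² / 793 = 0.5561
χ² = 0.2781 + 0.5561 = 0.8342 ≈ 0.834
Degrees of freedom = 2 − 1 = 1; critical value at α = 0.05 is 3.841.
Since 0.834 < 3.841, we fail to reject the null hypothesis — the data are consistent with the 2:1 ratio.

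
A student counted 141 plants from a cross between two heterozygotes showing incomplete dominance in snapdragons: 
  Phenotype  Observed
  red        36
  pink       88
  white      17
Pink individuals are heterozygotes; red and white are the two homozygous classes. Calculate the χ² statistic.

13.809

With incomplete dominance, a heterozygote × heterozygote cross gives a 1:2:1 phenotypic ratio.
Under the 1:2:1 hypothesis (Σ ratio = 4, N = 141):
  red: 141 × 1/4 = 35.25
  pink: 141 × 2/4 = 70.5
  white: 141 × 1/4 = 35.25
χ² = Σ (O − E)² / E
  red: (36 − 35.25)² / 35.25 = 0.0160
  pink: (88 − 70.5)² / 70.5 = 4.3440
  white: (17 − 35.25)² / 35.25 = 9.4486
χ² = 0.0160 + 4.3440 + 9.4486 = 13.8086 ≈ 13.809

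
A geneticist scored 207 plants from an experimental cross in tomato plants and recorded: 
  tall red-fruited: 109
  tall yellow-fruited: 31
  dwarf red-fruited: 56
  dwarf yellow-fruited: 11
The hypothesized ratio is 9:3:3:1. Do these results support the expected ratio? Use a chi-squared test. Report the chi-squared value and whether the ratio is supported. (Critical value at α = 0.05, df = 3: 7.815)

Total ratio parts = 16. Expected numbers out of 207:
  tall red-fruited: 207 × 9/16 = 116.4375
  tall yellow-fruited: 207 × 3/16 = 38.8125
  dwarf red-fruited: 207 × 3/16 = 38.8125
  dwarf yellow-fruited: 207 × 1/16 = 12.9375
χ² = Σ (O − E)² / E
  tall red-fruited: (109 − 116.4375)² / 116.4375 = 0.4751
  tall yellow-fruited: (31 − 38.8125)² / 38.8125 = 1.5726
  dwarf red-fruited: (56 − 38.8125)² / 38.8125 = 7.6112
  dwarf yellow-fruited: (11 − 12.9375)² / 12.9375 = 0.2902
χ² = 0.4751 + 1.5726 + 7.6112 + 0.2902 = 9.9491 ≈ 9.949
Degrees of freedom = 4 − 1 = 3; critical value at α = 0.05 is 7.815.
Since 9.949 > 7.815, we reject the null hypothesis — the data do not fit the 9:3:3:1 ratio.

9.949; not consistent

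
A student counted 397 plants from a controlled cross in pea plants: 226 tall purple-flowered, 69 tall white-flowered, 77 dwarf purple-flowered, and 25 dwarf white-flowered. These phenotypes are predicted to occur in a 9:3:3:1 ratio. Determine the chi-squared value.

Expected counts for N = 397 under a 9:3:3:1 ratio (total parts = 16):
  tall purple-flowered: 397 × 9/16 = 223.3125
  tall white-flowered: 397 × 3/16 = 74.4375
  dwarf purple-flowered: 397 × 3/16 = 74.4375
  dwarf white-flowered: 397 × 1/16 = 24.8125
χ² = Σ (O − E)² / E
  tall purple-flowered: (226 − 223.3125)² / 223.3125 = 0.0323
  tall white-flowered: (69 − 74.4375)² / 74.4375 = 0.3972
  dwarf purple-flowered: (77 − 74.4375)² / 74.4375 = 0.0882
  dwarf white-flowered: (25 − 24.8125)² / 24.8125 = 0.0014
χ² = 0.0323 + 0.3972 + 0.0882 + 0.0014 = 0.5191 ≈ 0.519

0.519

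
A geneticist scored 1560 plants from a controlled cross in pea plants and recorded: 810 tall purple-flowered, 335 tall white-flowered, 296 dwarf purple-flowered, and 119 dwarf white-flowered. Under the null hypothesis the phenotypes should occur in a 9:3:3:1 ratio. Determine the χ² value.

Under the 9:3:3:1 hypothesis (Σ ratio = 16, N = 1560):
  tall purple-flowered: 1560 × 9/16 = 877.5
  tall white-flowered: 1560 × 3/16 = 292.5
  dwarf purple-flowered: 1560 × 3/16 = 292.5
  dwarf white-flowered: 1560 × 1/16 = 97.5
χ² = Σ (O − E)² / E
  tall purple-flowered: (810 − 877.5)² / 877.5 = 5.1923
  tall white-flowered: (335 − 292.5)² / 292.5 = 6.1752
  dwarf purple-flowered: (296 − 292.5)² / 292.5 = 0.0419
  dwarf white-flowered: (119 − 97.5)² / 97.5 = 4.7410
χ² = 5.1923 + 6.1752 + 0.0419 + 4.7410 = 16.1504 ≈ 16.150

16.150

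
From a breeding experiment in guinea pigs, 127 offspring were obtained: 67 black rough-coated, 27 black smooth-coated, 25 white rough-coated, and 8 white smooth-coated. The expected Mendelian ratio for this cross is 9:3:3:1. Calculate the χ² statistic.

0.762

Expected counts for N = 127 under a 9:3:3:1 ratio (total parts = 16):
  black rough-coated: 127 × 9/16 = 71.4375
  black smooth-coated: 127 × 3/16 = 23.8125
  white rough-coated: 127 × 3/16 = 23.8125
  white smooth-coated: 127 × 1/16 = 7.9375
χ² = Σ (O − E)² / E
  black rough-coated: (67 − 71.4375)² / 71.4375 = 0.2756
  black smooth-coated: (27 − 23.8125)² / 23.8125 = 0.4267
  white rough-coated: (25 − 23.8125)² / 23.8125 = 0.0592
  white smooth-coated: (8 − 7.9375)² / 7.9375 = 0.0005
χ² = 0.2756 + 0.4267 + 0.0592 + 0.0005 = 0.762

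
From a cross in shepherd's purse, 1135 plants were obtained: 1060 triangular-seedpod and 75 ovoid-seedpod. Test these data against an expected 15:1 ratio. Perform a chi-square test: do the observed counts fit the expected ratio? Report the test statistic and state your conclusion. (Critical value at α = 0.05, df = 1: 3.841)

0.248; consistent

Expected counts for N = 1135 under a 15:1 ratio (total parts = 16):
  triangular-seedpod: 1135 × 15/16 = 1064.0625
  ovoid-seedpod: 1135 × 1/16 = 70.9375
χ² = Σ (O − E)² / E
  triangular-seedpod: (1060 − 1064.0625)² / 1064.0625 = 0.0155
  ovoid-seedpod: (75 − 70.9375)² / 70.9375 = 0.2327
χ² = 0.0155 + 0.2327 = 0.2482 ≈ 0.248
Degrees of freedom = 2 − 1 = 1; critical value at α = 0.05 is 3.841.
Since 0.248 < 3.841, we fail to reject the null hypothesis — the data are consistent with the 15:1 ratio.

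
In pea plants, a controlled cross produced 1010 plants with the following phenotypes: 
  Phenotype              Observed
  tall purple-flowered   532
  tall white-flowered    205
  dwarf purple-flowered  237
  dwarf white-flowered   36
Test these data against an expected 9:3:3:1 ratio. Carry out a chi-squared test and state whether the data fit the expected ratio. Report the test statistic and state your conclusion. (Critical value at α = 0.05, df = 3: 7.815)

27.219; not consistent

The 9:3:3:1 ratio has 16 parts, so with N = 1010 the expected counts are:
  tall purple-flowered: 1010 × 9/16 = 568.125
  tall white-flowered: 1010 × 3/16 = 189.375
  dwarf purple-flowered: 1010 × 3/16 = 189.375
  dwarf white-flowered: 1010 × 1/16 = 63.125
χ² = Σ (O − E)² / E
  tall purple-flowered: (532 − 568.125)² / 568.125 = 2.2971
  tall white-flowered: (205 − 189.375)² / 189.375 = 1.2892
  dwarf purple-flowered: (237 − 189.375)² / 189.375 = 11.9770
  dwarf white-flowered: (36 − 63.125)² / 63.125 = 11.6557
χ² = 2.2971 + 1.2892 + 11.9770 + 11.6557 = 27.219
Degrees of freedom = 4 − 1 = 3; critical value at α = 0.05 is 7.815.
Since 27.219 > 7.815, we reject the null hypothesis — the data do not fit the 9:3:3:1 ratio.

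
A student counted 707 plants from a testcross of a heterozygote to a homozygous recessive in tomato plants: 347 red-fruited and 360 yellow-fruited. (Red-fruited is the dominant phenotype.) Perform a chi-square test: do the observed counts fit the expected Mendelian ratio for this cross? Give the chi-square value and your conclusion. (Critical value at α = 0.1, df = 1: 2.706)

A testcross of a heterozygote (Aa × aa) gives a 1:1 phenotypic ratio.
Under the 1:1 hypothesis (Σ ratio = 2, N = 707):
  red-fruited: 707 × 1/2 = 353.5
  yellow-fruited: 707 × 1/2 = 353.5
χ² = Σ (O − E)² / E
  red-fruited: (347 − 353.5)² / 353.5 = 0.1195
  yellow-fruited: (360 − 353.5)² / 353.5 = 0.1195
χ² = 0.1195 + 0.1195 = 0.239
Degrees of freedom = 2 − 1 = 1; critical value at α = 0.1 is 2.706.
Since 0.239 < 2.706, we fail to reject the null hypothesis — the data are consistent with the 1:1 ratio.

0.239; consistent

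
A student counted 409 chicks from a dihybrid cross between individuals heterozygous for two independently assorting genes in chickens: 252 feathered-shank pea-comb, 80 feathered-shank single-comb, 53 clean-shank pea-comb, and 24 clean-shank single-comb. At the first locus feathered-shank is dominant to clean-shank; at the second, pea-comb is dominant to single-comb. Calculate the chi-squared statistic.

9.647

A dihybrid F₂ with independent assortment and complete dominance at both loci gives a 9:3:3:1 phenotypic ratio.
Under the 9:3:3:1 hypothesis (Σ ratio = 16, N = 409):
  feathered-shank pea-comb: 409 × 9/16 = 230.0625
  feathered-shank single-comb: 409 × 3/16 = 76.6875
  clean-shank pea-comb: 409 × 3/16 = 76.6875
  clean-shank single-comb: 409 × 1/16 = 25.5625
χ² = Σ (O − E)² / E
  feathered-shank pea-comb: (252 − 230.0625)² / 230.0625 = 2.0918
  feathered-shank single-comb: (80 − 76.6875)² / 76.6875 = 0.1431
  clean-shank pea-comb: (53 − 76.6875)² / 76.6875 = 7.3167
  clean-shank single-comb: (24 − 25.5625)² / 25.5625 = 0.0955
χ² = 2.0918 + 0.1431 + 7.3167 + 0.0955 = 9.6471 ≈ 9.647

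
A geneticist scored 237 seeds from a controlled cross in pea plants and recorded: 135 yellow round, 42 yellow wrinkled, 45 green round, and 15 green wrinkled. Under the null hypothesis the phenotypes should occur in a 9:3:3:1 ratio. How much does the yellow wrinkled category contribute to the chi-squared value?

0.134

The 9:3:3:1 ratio has 16 parts, so with N = 237 the expected counts are:
  yellow round: 237 × 9/16 = 133.3125
  yellow wrinkled: 237 × 3/16 = 44.4375
  green round: 237 × 3/16 = 44.4375
  green wrinkled: 237 × 1/16 = 14.8125
Contribution of yellow wrinkled: (42 − 44.4375)² / 44.4375 = 0.1337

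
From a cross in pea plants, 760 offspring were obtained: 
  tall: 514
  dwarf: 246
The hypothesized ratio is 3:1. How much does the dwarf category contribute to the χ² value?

Total ratio parts = 4. Expected numbers out of 760:
  tall: 760 × 3/4 = 570
  dwarf: 760 × 1/4 = 190
Contribution of dwarf: (246 − 190)² / 190 = 16.5053

16.505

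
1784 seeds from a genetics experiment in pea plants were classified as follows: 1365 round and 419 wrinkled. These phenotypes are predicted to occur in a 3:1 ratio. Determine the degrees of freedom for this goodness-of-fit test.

1

A goodness-of-fit test with 2 phenotype classes has df = 2 − 1 = 1.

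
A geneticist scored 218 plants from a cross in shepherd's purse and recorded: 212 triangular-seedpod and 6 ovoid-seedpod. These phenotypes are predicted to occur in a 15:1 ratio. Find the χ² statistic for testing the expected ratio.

4.552

Total ratio parts = 16. Expected numbers out of 218:
  triangular-seedpod: 218 × 15/16 = 204.375
  ovoid-seedpod: 218 × 1/16 = 13.625
χ² = Σ (O − E)² / E
  triangular-seedpod: (212 − 204.375)² / 204.375 = 0.2845
  ovoid-seedpod: (6 − 13.625)² / 13.625 = 4.2672
χ² = 0.2845 + 4.2672 = 4.5517 ≈ 4.552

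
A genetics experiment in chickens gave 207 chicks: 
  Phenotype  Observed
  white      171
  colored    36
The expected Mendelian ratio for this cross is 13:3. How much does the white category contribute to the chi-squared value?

Expected counts for N = 207 under a 13:3 ratio (total parts = 16):
  white: 207 × 13/16 = 168.1875
  colored: 207 × 3/16 = 38.8125
Contribution of white: (171 − 168.1875)² / 168.1875 = 0.0470

0.047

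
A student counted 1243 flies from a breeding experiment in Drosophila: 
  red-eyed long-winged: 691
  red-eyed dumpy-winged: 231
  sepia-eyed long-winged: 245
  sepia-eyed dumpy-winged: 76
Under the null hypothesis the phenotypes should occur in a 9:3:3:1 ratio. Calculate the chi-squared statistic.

The 9:3:3:1 ratio has 16 parts, so with N = 1243 the expected counts are:
  red-eyed long-winged: 1243 × 9/16 = 699.1875
  red-eyed dumpy-winged: 1243 × 3/16 = 233.0625
  sepia-eyed long-winged: 1243 × 3/16 = 233.0625
  sepia-eyed dumpy-winged: 1243 × 1/16 = 77.6875
χ² = Σ (O − E)² / E
  red-eyed long-winged: (691 − 699.1875)² / 699.1875 = 0.0959
  red-eyed dumpy-winged: (231 − 233.0625)² / 233.0625 = 0.0183
  sepia-eyed long-winged: (245 − 233.0625)² / 233.0625 = 0.6114
  sepia-eyed dumpy-winged: (76 − 77.6875)² / 77.6875 = 0.0367
χ² = 0.0959 + 0.0183 + 0.6114 + 0.0367 = 0.7623 ≈ 0.762

0.762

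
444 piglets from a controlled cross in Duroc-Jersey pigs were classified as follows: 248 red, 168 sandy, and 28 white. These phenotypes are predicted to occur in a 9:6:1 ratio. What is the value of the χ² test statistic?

0.028

Under the 9:6:1 hypothesis (Σ ratio = 16, N = 444):
  red: 444 × 9/16 = 249.75
  sandy: 444 × 6/16 = 166.5
  white: 444 × 1/16 = 27.75
χ² = Σ (O − E)² / E
  red: (248 − 249.75)² / 249.75 = 0.0123
  sandy: (168 − 166.5)² / 166.5 = 0.0135
  white: (28 − 27.75)² / 27.75 = 0.0023
χ² = 0.0123 + 0.0135 + 0.0023 = 0.0281 ≈ 0.028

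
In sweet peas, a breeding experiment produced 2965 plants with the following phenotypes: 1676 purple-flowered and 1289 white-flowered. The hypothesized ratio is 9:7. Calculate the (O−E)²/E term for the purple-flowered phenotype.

0.040

Expected counts for N = 2965 under a 9:7 ratio (total parts = 16):
  purple-flowered: 2965 × 9/16 = 1667.8125
  white-flowered: 2965 × 7/16 = 1297.1875
Contribution of purple-flowered: (1676 − 1667.8125)² / 1667.8125 = 0.0402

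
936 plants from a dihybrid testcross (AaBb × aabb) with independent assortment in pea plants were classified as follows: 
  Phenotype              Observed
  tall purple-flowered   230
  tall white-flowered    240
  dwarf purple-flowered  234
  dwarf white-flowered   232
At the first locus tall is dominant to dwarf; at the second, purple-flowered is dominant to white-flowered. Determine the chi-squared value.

0.239

A dihybrid testcross with independent assortment gives a 1:1:1:1 ratio.
The 1:1:1:1 ratio has 4 parts, so with N = 936 the expected counts are:
  tall purple-flowered: 936 × 1/4 = 234
  tall white-flowered: 936 × 1/4 = 234
  dwarf purple-flowered: 936 × 1/4 = 234
  dwarf white-flowered: 936 × 1/4 = 234
χ² = Σ (O − E)² / E
  tall purple-flowered: (230 − 234)² / 234 = 0.0684
  tall white-flowered: (240 − 234)² / 234 = 0.1538
  dwarf purple-flowered: (234 − 234)² / 234 = 0.0000
  dwarf white-flowered: (232 − 234)² / 234 = 0.0171
χ² = 0.0684 + 0.1538 + 0.0000 + 0.0171 = 0.2393 ≈ 0.239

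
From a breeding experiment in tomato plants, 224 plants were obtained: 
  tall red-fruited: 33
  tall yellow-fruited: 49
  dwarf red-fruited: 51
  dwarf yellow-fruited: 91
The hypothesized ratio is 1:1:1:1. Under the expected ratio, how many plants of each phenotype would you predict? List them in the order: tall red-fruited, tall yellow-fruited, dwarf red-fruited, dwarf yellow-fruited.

Total ratio parts = 4. Expected numbers out of 224:
  tall red-fruited: 224 × 1/4 = 56
  tall yellow-fruited: 224 × 1/4 = 56
  dwarf red-fruited: 224 × 1/4 = 56
  dwarf yellow-fruited: 224 × 1/4 = 56

56, 56, 56, 56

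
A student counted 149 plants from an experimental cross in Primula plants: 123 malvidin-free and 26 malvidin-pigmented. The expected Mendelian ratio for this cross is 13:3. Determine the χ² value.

0.165

The 13:3 ratio has 16 parts, so with N = 149 the expected counts are:
  malvidin-free: 149 × 13/16 = 121.0625
  malvidin-pigmented: 149 × 3/16 = 27.9375
χ² = Σ (O − E)² / E
  malvidin-free: (123 − 121.0625)² / 121.0625 = 0.0310
  malvidin-pigmented: (26 − 27.9375)² / 27.9375 = 0.1344
χ² = 0.0310 + 0.1344 = 0.1654 ≈ 0.165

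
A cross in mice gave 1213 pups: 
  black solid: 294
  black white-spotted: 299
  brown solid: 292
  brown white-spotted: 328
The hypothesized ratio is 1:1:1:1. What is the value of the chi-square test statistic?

Under the 1:1:1:1 hypothesis (Σ ratio = 4, N = 1213):
  black solid: 1213 × 1/4 = 303.25
  black white-spotted: 1213 × 1/4 = 303.25
  brown solid: 1213 × 1/4 = 303.25
  brown white-spotted: 1213 × 1/4 = 303.25
χ² = Σ (O − E)² / E
  black solid: (294 − 303.25)² / 303.25 = 0.2822
  black white-spotted: (299 − 303.25)² / 303.25 = 0.0596
  brown solid: (292 − 303.25)² / 303.25 = 0.4174
  brown white-spotted: (328 − 303.25)² / 303.25 = 2.0200
χ² = 0.2822 + 0.0596 + 0.4174 + 2.0200 = 2.7792 ≈ 2.779

2.779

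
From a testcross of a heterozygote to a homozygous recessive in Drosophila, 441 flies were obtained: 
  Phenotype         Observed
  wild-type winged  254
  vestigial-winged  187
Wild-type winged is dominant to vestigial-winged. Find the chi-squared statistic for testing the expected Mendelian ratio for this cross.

A testcross of a heterozygote (Aa × aa) gives a 1:1 phenotypic ratio.
Expected counts for N = 441 under a 1:1 ratio (total parts = 2):
  wild-type winged: 441 × 1/2 = 220.5
  vestigial-winged: 441 × 1/2 = 220.5
χ² = Σ (O − E)² / E
  wild-type winged: (254 − 220.5)² / 220.5 = 5.0896
  vestigial-winged: (187 − 220.5)² / 220.5 = 5.0896
χ² = 5.0896 + 5.0896 = 10.1792 ≈ 10.179

10.179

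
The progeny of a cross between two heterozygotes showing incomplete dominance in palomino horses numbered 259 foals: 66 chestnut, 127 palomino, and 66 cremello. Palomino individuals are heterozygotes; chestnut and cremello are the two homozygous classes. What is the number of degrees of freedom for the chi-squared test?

With incomplete dominance, a heterozygote × heterozygote cross gives a 1:2:1 phenotypic ratio.
A goodness-of-fit test with 3 phenotype classes has df = 3 − 1 = 2.

2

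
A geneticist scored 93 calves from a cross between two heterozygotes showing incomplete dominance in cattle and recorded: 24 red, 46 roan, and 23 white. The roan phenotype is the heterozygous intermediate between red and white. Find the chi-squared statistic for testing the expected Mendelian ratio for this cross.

0.032

With incomplete dominance, a heterozygote × heterozygote cross gives a 1:2:1 phenotypic ratio.
Under the 1:2:1 hypothesis (Σ ratio = 4, N = 93):
  red: 93 × 1/4 = 23.25
  roan: 93 × 2/4 = 46.5
  white: 93 × 1/4 = 23.25
χ² = Σ (O − E)² / E
  red: (24 − 23.25)² / 23.25 = 0.0242
  roan: (46 − 46.5)² / 46.5 = 0.0054
  white: (23 − 23.25)² / 23.25 = 0.0027
χ² = 0.0242 + 0.0054 + 0.0027 = 0.0323 ≈ 0.032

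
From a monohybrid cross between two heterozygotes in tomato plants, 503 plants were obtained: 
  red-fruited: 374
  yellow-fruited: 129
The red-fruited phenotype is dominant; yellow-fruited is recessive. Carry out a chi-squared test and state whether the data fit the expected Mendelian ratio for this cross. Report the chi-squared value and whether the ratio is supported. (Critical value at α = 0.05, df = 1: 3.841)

0.112; consistent

For a monohybrid cross between heterozygotes with complete dominance, the expected phenotypic ratio is 3:1.
Total ratio parts = 4. Expected numbers out of 503:
  red-fruited: 503 × 3/4 = 377.25
  yellow-fruited: 503 × 1/4 = 125.75
χ² = Σ (O − E)² / E
  red-fruited: (374 − 377.25)² / 377.25 = 0.0280
  yellow-fruited: (129 − 125.75)² / 125.75 = 0.0840
χ² = 0.0280 + 0.0840 = 0.112
Degrees of freedom = 2 − 1 = 1; critical value at α = 0.05 is 3.841.
Since 0.112 < 3.841, we fail to reject the null hypothesis — the data are consistent with the 3:1 ratio.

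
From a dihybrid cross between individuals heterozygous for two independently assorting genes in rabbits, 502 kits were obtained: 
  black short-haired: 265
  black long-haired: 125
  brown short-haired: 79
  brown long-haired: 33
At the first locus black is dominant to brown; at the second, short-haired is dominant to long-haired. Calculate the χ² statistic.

13.711

A dihybrid F₂ with independent assortment and complete dominance at both loci gives a 9:3:3:1 phenotypic ratio.
Total ratio parts = 16. Expected numbers out of 502:
  black short-haired: 502 × 9/16 = 282.375
  black long-haired: 502 × 3/16 = 94.125
  brown short-haired: 502 × 3/16 = 94.125
  brown long-haired: 502 × 1/16 = 31.375
χ² = Σ (O − E)² / E
  black short-haired: (265 − 282.375)² / 282.375 = 1.0691
  black long-haired: (125 − 94.125)² / 94.125 = 10.1277
  brown short-haired: (79 − 94.125)² / 94.125 = 2.4304
  brown long-haired: (33 − 31.375)² / 31.375 = 0.0842
χ² = 1.0691 + 10.1277 + 2.4304 + 0.0842 = 13.7114 ≈ 13.711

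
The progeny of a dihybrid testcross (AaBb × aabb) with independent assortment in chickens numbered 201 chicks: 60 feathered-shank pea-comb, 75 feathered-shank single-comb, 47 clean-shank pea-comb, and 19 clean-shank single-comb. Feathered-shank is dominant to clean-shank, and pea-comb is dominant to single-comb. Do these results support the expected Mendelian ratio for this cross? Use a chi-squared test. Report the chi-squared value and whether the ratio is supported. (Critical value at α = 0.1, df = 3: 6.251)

33.726; not consistent

A dihybrid testcross with independent assortment gives a 1:1:1:1 ratio.
Expected counts for N = 201 under a 1:1:1:1 ratio (total parts = 4):
  feathered-shank pea-comb: 201 × 1/4 = 50.25
  feathered-shank single-comb: 201 × 1/4 = 50.25
  clean-shank pea-comb: 201 × 1/4 = 50.25
  clean-shank single-comb: 201 × 1/4 = 50.25
χ² = Σ (O − E)² / E
  feathered-shank pea-comb: (60 − 50.25)² / 50.25 = 1.8918
  feathered-shank single-comb: (75 − 50.25)² / 50.25 = 12.1903
  clean-shank pea-comb: (47 − 50.25)² / 50.25 = 0.2102
  clean-shank single-comb: (19 − 50.25)² / 50.25 = 19.4341
χ² = 1.8918 + 12.1903 + 0.2102 + 19.4341 = 33.7264 ≈ 33.726
Degrees of freedom = 4 − 1 = 3; critical value at α = 0.1 is 6.251.
Since 33.726 > 6.251, we reject the null hypothesis — the data do not fit the 1:1:1:1 ratio.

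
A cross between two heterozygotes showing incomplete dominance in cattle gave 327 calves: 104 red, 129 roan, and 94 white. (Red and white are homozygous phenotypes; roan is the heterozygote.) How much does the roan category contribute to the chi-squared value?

With incomplete dominance, a heterozygote × heterozygote cross gives a 1:2:1 phenotypic ratio.
Total ratio parts = 4. Expected numbers out of 327:
  red: 327 × 1/4 = 81.75
  roan: 327 × 2/4 = 163.5
  white: 327 × 1/4 = 81.75
Contribution of roan: (129 − 163.5)² / 163.5 = 7.2798

7.280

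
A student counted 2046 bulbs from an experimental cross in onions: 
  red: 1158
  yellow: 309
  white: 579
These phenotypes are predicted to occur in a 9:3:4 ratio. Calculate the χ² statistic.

23.468

Total ratio parts = 16. Expected numbers out of 2046:
  red: 2046 × 9/16 = 1150.875
  yellow: 2046 × 3/16 = 383.625
  white: 2046 × 4/16 = 511.5
χ² = Σ (O − E)² / E
  red: (1158 − 1150.875)² / 1150.875 = 0.0441
  yellow: (309 − 383.625)² / 383.625 = 14.5165
  white: (579 − 511.5)² / 511.5 = 8.9076
χ² = 0.0441 + 14.5165 + 8.9076 = 23.4682 ≈ 23.468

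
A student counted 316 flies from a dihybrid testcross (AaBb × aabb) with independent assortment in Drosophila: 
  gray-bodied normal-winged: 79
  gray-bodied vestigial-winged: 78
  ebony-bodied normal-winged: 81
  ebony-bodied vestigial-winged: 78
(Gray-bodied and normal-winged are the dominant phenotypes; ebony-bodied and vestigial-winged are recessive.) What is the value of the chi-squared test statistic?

0.076

A dihybrid testcross with independent assortment gives a 1:1:1:1 ratio.
Total ratio parts = 4. Expected numbers out of 316:
  gray-bodied normal-winged: 316 × 1/4 = 79
  gray-bodied vestigial-winged: 316 × 1/4 = 79
  ebony-bodied normal-winged: 316 × 1/4 = 79
  ebony-bodied vestigial-winged: 316 × 1/4 = 79
χ² = Σ (O − E)² / E
  gray-bodied normal-winged: (79 − 79)² / 79 = 0.0000
  gray-bodied vestigial-winged: (78 − 79)² / 79 = 0.0127
  ebony-bodied normal-winged: (81 − 79)² / 79 = 0.0506
  ebony-bodied vestigial-winged: (78 − 79)² / 79 = 0.0127
χ² = 0.0000 + 0.0127 + 0.0506 + 0.0127 = 0.076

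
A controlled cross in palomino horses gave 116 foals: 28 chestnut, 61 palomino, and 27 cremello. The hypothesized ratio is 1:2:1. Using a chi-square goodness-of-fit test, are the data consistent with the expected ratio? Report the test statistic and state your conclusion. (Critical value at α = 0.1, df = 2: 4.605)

Expected counts for N = 116 under a 1:2:1 ratio (total parts = 4):
  chestnut: 116 × 1/4 = 29
  palomino: 116 × 2/4 = 58
  cremello: 116 × 1/4 = 29
χ² = Σ (O − E)² / E
  chestnut: (28 − 29)² / 29 = 0.0345
  palomino: (61 − 58)² / 58 = 0.1552
  cremello: (27 − 29)² / 29 = 0.1379
χ² = 0.0345 + 0.1552 + 0.1379 = 0.3276 ≈ 0.328
Degrees of freedom = 3 − 1 = 2; critical value at α = 0.1 is 4.605.
Since 0.328 < 4.605, we fail to reject the null hypothesis — the data are consistent with the 1:2:1 ratio.

0.328; consistent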